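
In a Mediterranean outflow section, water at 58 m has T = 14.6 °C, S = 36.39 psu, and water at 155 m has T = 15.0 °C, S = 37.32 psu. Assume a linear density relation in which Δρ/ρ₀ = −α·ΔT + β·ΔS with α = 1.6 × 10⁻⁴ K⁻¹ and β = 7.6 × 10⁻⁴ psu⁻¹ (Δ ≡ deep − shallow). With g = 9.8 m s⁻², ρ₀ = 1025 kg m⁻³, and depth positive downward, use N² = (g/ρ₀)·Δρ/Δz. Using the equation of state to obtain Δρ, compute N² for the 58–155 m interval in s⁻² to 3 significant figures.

ΔT = +0.4 K, ΔS = +0.93 psu (deep − shallow).
Δρ/ρ₀ = −αΔT + βΔS = -6.40 × 10⁻⁵ + 7.068 × 10⁻⁴ = 6.428 × 10⁻⁴, so Δρ ≈ 0.6589 kg m⁻³.
N² = (g/ρ₀)·Δρ/Δz = g·(Δρ/ρ₀)/Δz = 9.8 × 6.428 × 10⁻⁴ / 97 = 6.4943 × 10⁻⁵ s⁻² ≈ 6.49 × 10⁻⁵ s⁻².

6.49 × 10⁻⁵ s⁻²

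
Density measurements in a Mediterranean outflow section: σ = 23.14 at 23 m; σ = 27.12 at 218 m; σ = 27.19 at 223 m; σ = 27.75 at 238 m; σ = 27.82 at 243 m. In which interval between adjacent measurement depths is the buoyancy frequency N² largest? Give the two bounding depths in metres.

Compute the density gradient over each adjacent pair:
  23–218 m: Δρ/Δz = 3.98/195 = 0.020 kg m⁻⁴
  218–223 m: Δρ/Δz = 0.07/5 = 0.014 kg m⁻⁴
  223–238 m: Δρ/Δz = 0.56/15 = 0.037 kg m⁻⁴
  238–243 m: Δρ/Δz = 0.07/5 = 0.014 kg m⁻⁴
The largest gradient is in the 223–238 m interval — the pycnocline.

223–238 m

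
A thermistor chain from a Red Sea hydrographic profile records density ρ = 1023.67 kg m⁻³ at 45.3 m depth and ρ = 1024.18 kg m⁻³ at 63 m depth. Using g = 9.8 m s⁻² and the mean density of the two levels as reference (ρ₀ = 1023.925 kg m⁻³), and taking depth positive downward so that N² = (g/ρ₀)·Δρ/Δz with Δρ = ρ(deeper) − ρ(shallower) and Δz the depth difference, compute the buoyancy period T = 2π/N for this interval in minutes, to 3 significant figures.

Δρ = 1024.18 − 1023.67 = 0.51 kg m⁻³ over Δz = 63 − 45.3 = 17.7 m.
N² = (9.8/1023.925) × (0.51/17.7) = 2.7577 × 10⁻⁴ s⁻².
N = √(2.7577 × 10⁻⁴) = 0.016606 rad s⁻¹, so T = 2π/N = 378.37 s = 6.3062 min ≈ 6.31 min.
A positive N² confirms static stability across the interval.

6.31 min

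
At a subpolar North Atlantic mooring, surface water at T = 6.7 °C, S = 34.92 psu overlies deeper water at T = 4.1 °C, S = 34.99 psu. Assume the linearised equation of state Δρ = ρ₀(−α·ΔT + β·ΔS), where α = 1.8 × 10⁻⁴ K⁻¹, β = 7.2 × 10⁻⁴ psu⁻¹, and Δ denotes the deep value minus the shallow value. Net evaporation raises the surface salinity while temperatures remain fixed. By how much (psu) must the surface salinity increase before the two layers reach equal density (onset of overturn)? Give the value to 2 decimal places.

Neutral buoyancy requires −α(T_deep − T_surf) + β(S_deep − S_surf′) = 0.
S_surf′ = S_deep − (α/β)·ΔT = 34.99 − (1.8 × 10⁻⁴/7.2 × 10⁻⁴)·(-2.6) = 35.6400 psu.
Increase required: 35.6400 − 34.92 = 0.7200 psu.

0.72 psu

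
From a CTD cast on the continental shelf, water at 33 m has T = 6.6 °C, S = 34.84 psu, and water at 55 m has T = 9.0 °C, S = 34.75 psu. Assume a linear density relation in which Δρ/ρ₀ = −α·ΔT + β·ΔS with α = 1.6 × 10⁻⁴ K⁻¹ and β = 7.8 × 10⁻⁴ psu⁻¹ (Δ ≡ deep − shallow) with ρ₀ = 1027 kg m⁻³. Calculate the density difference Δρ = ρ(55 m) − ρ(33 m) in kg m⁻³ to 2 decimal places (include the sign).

-0.47 kg m⁻³

ΔT = +2.4 K, ΔS = -0.09 psu (deep − shallow).
Δρ/ρ₀ = −(1.6 × 10⁻⁴)(+2.4) + (7.8 × 10⁻⁴)(-0.09) = -4.542 × 10⁻⁴.
Δρ = 1027 × (-4.542 × 10⁻⁴) = -0.47 kg m⁻³.
Negative Δρ: lighter below, statically unstable.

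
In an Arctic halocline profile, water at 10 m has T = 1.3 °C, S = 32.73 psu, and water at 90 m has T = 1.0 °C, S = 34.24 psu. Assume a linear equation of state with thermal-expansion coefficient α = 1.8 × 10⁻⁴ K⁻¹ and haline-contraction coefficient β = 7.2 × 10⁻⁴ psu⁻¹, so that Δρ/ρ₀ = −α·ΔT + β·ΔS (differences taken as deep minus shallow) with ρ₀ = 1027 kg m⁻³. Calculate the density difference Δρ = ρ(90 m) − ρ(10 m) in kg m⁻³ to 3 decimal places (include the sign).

+1.172 kg m⁻³

ΔT = -0.3 K, ΔS = +1.51 psu (deep − shallow).
Δρ/ρ₀ = −(1.8 × 10⁻⁴)(-0.3) + (7.2 × 10⁻⁴)(+1.51) = 1.1412 × 10⁻³.
Δρ = 1027 × (1.1412 × 10⁻³) = +1.172 kg m⁻³.
Positive Δρ: denser below, stable.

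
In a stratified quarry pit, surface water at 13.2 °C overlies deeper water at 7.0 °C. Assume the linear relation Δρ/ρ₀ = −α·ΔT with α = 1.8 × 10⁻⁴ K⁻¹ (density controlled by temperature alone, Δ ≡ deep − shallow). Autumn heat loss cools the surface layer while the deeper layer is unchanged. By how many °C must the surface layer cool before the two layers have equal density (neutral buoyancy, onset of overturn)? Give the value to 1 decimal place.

6.2 °C

With temperature the only control, equal density requires T_surf′ = T_deep.
T_surf′ = 7.0 °C.
Cooling required: 13.2 − 7.0 = 6.2 °C.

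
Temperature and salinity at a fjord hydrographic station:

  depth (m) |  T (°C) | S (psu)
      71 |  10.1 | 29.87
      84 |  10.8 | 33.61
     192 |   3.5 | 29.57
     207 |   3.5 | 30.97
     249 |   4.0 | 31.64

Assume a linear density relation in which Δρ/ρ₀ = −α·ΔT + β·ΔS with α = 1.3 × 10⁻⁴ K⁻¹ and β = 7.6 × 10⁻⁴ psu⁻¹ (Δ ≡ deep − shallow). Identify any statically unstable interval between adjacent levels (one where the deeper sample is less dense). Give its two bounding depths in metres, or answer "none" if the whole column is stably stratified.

84–192 m

Evaluate Δρ/ρ₀ = −αΔT + βΔS across each adjacent pair:
  71–84 m: −αΔT+βΔS = −(1.3 × 10⁻⁴)(+0.7)+(7.6 × 10⁻⁴)(+3.74) = 2.8 × 10⁻³ → stable
  84–192 m: −αΔT+βΔS = −(1.3 × 10⁻⁴)(-7.3)+(7.6 × 10⁻⁴)(-4.04) = -2.1 × 10⁻³ → UNSTABLE
  192–207 m: −αΔT+βΔS = −(1.3 × 10⁻⁴)(+0.0)+(7.6 × 10⁻⁴)(+1.40) = 1.1 × 10⁻³ → stable
  207–249 m: −αΔT+βΔS = −(1.3 × 10⁻⁴)(+0.5)+(7.6 × 10⁻⁴)(+0.67) = 4.4 × 10⁻⁴ → stable
The 84–192 m interval has Δρ < 0: lighter water underlies denser water.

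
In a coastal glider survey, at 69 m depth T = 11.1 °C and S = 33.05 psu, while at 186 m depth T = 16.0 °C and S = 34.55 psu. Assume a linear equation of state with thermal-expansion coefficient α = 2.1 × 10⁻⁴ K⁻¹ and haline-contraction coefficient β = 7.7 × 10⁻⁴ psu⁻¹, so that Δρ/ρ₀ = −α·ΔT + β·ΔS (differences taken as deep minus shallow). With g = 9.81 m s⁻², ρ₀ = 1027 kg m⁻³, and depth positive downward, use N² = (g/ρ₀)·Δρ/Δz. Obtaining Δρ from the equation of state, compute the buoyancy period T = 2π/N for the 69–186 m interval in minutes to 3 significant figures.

32.2 min

ΔT = +4.9 K, ΔS = +1.50 psu (deep − shallow).
Δρ/ρ₀ = −αΔT + βΔS = -1.029 × 10⁻³ + 1.155 × 10⁻³ = 1.26 × 10⁻⁴, so Δρ ≈ 0.1294 kg m⁻³.
N² = (g/ρ₀)·Δρ/Δz = g·(Δρ/ρ₀)/Δz = 9.81 × 1.26 × 10⁻⁴ / 117 = 1.0565 × 10⁻⁵ s⁻².
N = √(1.0565 × 10⁻⁵) = 3.2504 × 10⁻³ rad s⁻¹ → T = 2π/N = 1.9330 × 10³ s = 32.217 min ≈ 32.2 min.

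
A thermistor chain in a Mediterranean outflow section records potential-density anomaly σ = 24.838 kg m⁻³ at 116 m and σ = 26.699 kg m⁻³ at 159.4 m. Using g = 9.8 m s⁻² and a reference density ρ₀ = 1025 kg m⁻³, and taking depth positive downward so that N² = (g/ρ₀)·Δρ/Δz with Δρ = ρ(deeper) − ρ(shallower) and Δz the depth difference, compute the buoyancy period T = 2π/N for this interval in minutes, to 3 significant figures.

5.17 min

Δρ = 1026.699 − 1024.838 = 1.861 kg m⁻³ over Δz = 159.4 − 116 = 43.4 m.
N² = (9.8/1025) × (1.861/43.4) = 4.0998 × 10⁻⁴ s⁻².
N = √(4.0998 × 10⁻⁴) = 0.020248 rad s⁻¹, so T = 2π/N = 310.31 s = 5.1718 min ≈ 5.17 min.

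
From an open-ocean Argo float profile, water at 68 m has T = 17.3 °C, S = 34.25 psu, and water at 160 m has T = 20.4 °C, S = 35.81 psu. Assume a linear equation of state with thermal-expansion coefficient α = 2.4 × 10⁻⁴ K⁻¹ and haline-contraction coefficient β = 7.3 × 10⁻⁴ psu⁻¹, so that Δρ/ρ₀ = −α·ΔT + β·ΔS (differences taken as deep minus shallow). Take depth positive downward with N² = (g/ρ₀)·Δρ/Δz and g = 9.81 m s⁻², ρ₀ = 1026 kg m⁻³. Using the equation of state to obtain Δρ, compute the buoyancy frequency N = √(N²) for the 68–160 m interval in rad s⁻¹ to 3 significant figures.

6.49 × 10⁻³ rad s⁻¹

ΔT = +3.1 K, ΔS = +1.56 psu (deep − shallow).
Δρ/ρ₀ = −αΔT + βΔS = -7.44 × 10⁻⁴ + 1.1388 × 10⁻³ = 3.948 × 10⁻⁴, so Δρ ≈ 0.4051 kg m⁻³.
N² = (g/ρ₀)·Δρ/Δz = g·(Δρ/ρ₀)/Δz = 9.81 × 3.948 × 10⁻⁴ / 92 = 4.2098 × 10⁻⁵ s⁻².
N = √(4.2098 × 10⁻⁵) = 6.4883 × 10⁻³ rad s⁻¹ ≈ 6.49 × 10⁻³ rad s⁻¹.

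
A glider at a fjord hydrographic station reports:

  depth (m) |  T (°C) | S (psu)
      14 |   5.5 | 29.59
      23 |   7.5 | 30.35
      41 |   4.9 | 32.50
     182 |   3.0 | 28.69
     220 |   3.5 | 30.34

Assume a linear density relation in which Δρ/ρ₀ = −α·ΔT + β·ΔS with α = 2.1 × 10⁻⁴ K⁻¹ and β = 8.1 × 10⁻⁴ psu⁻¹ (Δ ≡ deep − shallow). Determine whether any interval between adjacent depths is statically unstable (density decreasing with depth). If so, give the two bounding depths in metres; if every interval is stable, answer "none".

Evaluate Δρ/ρ₀ = −αΔT + βΔS across each adjacent pair:
  14–23 m: −αΔT+βΔS = −(2.1 × 10⁻⁴)(+2.0)+(8.1 × 10⁻⁴)(+0.76) = 2.0 × 10⁻⁴ → stable
  23–41 m: −αΔT+βΔS = −(2.1 × 10⁻⁴)(-2.6)+(8.1 × 10⁻⁴)(+2.15) = 2.3 × 10⁻³ → stable
  41–182 m: −αΔT+βΔS = −(2.1 × 10⁻⁴)(-1.9)+(8.1 × 10⁻⁴)(-3.81) = -2.7 × 10⁻³ → UNSTABLE
  182–220 m: −αΔT+βΔS = −(2.1 × 10⁻⁴)(+0.5)+(8.1 × 10⁻⁴)(+1.65) = 1.2 × 10⁻³ → stable
The 41–182 m interval has Δρ < 0: lighter water underlies denser water.

41–182 m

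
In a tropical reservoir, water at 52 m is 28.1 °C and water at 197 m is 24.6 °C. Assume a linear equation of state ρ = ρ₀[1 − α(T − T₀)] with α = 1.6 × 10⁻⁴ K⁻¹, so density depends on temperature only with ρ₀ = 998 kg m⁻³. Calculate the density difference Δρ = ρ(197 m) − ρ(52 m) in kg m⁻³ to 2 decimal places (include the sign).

+0.56 kg m⁻³

ΔT = -3.5 K, Δρ/ρ₀ = −αΔT = 5.60 × 10⁻⁴.
Δρ = 998 × (5.60 × 10⁻⁴) = +0.56 kg m⁻³.
Positive Δρ: denser below, stable.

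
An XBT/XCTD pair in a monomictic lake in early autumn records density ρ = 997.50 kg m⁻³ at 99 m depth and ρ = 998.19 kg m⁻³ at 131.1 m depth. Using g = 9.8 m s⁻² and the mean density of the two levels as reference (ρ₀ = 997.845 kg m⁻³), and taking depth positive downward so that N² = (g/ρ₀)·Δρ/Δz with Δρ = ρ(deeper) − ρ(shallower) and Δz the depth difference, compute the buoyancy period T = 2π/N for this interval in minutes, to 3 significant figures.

7.21 min

Δρ = 998.19 − 997.50 = 0.69 kg m⁻³ over Δz = 131.1 − 99 = 32.1 m.
N² = (9.8/997.845) × (0.69/32.1) = 2.1111 × 10⁻⁴ s⁻².
N = √(2.1111 × 10⁻⁴) = 0.014530 rad s⁻¹, so T = 2π/N = 432.43 s = 7.2072 min ≈ 7.21 min.
N² > 0, so the interval is statically stable.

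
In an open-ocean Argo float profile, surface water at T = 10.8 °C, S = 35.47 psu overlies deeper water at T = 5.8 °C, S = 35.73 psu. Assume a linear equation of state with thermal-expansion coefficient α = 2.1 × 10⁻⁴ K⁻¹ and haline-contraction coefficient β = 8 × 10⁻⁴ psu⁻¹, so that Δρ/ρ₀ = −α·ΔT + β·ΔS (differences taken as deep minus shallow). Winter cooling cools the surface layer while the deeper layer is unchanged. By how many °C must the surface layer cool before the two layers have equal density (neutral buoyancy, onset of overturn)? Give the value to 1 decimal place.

Neutral buoyancy requires Δρ = 0, i.e. −α(T_deep − T_surf′) + β(S_deep − S_surf) = 0.
T_surf′ = T_deep − (β/α)·ΔS = 5.8 − (8 × 10⁻⁴/2.1 × 10⁻⁴)·(+0.26) = 4.810 °C.
Cooling required: 10.8 − (4.810) = 5.990 °C.

6.0 °C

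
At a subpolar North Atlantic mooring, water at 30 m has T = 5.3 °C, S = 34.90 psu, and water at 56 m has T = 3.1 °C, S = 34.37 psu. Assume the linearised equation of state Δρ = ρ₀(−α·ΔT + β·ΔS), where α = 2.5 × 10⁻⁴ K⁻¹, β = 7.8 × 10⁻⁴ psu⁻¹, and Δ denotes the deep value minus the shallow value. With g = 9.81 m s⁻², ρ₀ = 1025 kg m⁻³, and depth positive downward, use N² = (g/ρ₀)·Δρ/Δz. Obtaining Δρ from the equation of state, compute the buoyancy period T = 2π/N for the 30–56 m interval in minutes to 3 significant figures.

14.6 min

ΔT = -2.2 K, ΔS = -0.53 psu (deep − shallow).
Δρ/ρ₀ = −αΔT + βΔS = 5.50 × 10⁻⁴ − 4.134 × 10⁻⁴ = 1.366 × 10⁻⁴, so Δρ ≈ 0.1400 kg m⁻³.
N² = (g/ρ₀)·Δρ/Δz = g·(Δρ/ρ₀)/Δz = 9.81 × 1.366 × 10⁻⁴ / 26 = 5.1540 × 10⁻⁵ s⁻².
N = √(5.1540 × 10⁻⁵) = 7.1791 × 10⁻³ rad s⁻¹ → T = 2π/N = 875.21 s = 14.587 min ≈ 14.6 min.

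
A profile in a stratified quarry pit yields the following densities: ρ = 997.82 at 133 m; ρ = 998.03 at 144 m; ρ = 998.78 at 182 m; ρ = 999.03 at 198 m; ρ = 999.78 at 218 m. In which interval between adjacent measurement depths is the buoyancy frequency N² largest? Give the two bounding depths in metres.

198–218 m

Compute the density gradient over each adjacent pair:
  133–144 m: Δρ/Δz = 0.21/11 = 0.019 kg m⁻⁴
  144–182 m: Δρ/Δz = 0.75/38 = 0.020 kg m⁻⁴
  182–198 m: Δρ/Δz = 0.25/16 = 0.016 kg m⁻⁴
  198–218 m: Δρ/Δz = 0.75/20 = 0.037 kg m⁻⁴
The largest gradient is in the 198–218 m interval — the pycnocline.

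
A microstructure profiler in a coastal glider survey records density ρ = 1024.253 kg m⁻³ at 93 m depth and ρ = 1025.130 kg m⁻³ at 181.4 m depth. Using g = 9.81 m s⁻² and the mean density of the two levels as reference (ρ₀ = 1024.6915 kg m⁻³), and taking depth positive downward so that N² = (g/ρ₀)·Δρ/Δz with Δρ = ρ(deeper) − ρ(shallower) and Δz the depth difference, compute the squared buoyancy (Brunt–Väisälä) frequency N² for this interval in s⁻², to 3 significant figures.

9.50 × 10⁻⁵ s⁻²

Δρ = 1025.130 − 1024.253 = 0.877 kg m⁻³ over Δz = 181.4 − 93 = 88.4 m.
N² = (9.81/1024.6915) × (0.877/88.4) = 9.4978 × 10⁻⁵ s⁻² ≈ 9.50 × 10⁻⁵ s⁻².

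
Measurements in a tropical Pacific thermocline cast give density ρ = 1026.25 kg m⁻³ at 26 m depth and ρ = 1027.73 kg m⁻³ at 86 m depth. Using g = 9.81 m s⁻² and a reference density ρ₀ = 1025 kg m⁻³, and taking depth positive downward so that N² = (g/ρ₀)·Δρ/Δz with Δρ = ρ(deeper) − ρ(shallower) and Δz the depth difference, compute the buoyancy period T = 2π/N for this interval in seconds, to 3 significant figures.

Δρ = 1027.73 − 1026.25 = 1.48 kg m⁻³ over Δz = 86 − 26 = 60 m.
N² = (9.81/1025) × (1.48/60) = 2.3608 × 10⁻⁴ s⁻².
N = √(2.3608 × 10⁻⁴) = 0.015365 rad s⁻¹, so T = 2π/N = 408.93 s ≈ 409 s.

409 s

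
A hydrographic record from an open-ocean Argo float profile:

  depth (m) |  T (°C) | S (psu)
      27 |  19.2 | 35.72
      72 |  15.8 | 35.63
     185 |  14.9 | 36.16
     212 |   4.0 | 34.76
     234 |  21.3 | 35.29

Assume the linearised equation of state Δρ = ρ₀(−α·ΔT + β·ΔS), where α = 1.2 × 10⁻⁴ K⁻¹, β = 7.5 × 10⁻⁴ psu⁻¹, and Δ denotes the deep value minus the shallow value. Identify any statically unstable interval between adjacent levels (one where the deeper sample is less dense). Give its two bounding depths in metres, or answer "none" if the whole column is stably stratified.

Evaluate Δρ/ρ₀ = −αΔT + βΔS across each adjacent pair:
  27–72 m: −αΔT+βΔS = −(1.2 × 10⁻⁴)(-3.4)+(7.5 × 10⁻⁴)(-0.09) = 3.4 × 10⁻⁴ → stable
  72–185 m: −αΔT+βΔS = −(1.2 × 10⁻⁴)(-0.9)+(7.5 × 10⁻⁴)(+0.53) = 5.1 × 10⁻⁴ → stable
  185–212 m: −αΔT+βΔS = −(1.2 × 10⁻⁴)(-10.9)+(7.5 × 10⁻⁴)(-1.40) = 2.6 × 10⁻⁴ → stable
  212–234 m: −αΔT+βΔS = −(1.2 × 10⁻⁴)(+17.3)+(7.5 × 10⁻⁴)(+0.53) = -1.7 × 10⁻³ → UNSTABLE
The 212–234 m interval has Δρ < 0: lighter water underlies denser water.

212–234 m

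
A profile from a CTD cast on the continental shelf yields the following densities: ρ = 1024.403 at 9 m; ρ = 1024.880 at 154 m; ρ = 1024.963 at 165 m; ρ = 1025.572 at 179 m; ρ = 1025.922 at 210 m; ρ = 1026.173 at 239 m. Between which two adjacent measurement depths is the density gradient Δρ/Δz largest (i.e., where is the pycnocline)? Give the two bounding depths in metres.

165–179 m

Compute the density gradient over each adjacent pair:
  9–154 m: Δρ/Δz = 0.477/145 = 3.3 × 10⁻³ kg m⁻⁴
  154–165 m: Δρ/Δz = 0.083/11 = 7.5 × 10⁻³ kg m⁻⁴
  165–179 m: Δρ/Δz = 0.609/14 = 0.043 kg m⁻⁴
  179–210 m: Δρ/Δz = 0.350/31 = 0.011 kg m⁻⁴
  210–239 m: Δρ/Δz = 0.251/29 = 8.7 × 10⁻³ kg m⁻⁴
The largest gradient is in the 165–179 m interval — the pycnocline.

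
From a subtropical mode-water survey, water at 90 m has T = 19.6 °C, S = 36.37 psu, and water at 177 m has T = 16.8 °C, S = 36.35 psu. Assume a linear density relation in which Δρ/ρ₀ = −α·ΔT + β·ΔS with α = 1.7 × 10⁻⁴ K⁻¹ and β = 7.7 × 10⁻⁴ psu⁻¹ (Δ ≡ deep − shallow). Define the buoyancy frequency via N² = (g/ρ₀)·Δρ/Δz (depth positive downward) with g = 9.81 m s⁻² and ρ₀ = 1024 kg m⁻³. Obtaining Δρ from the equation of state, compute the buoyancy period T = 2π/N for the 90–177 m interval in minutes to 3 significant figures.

ΔT = -2.8 K, ΔS = -0.02 psu (deep − shallow).
Δρ/ρ₀ = −αΔT + βΔS = 4.76 × 10⁻⁴ − 1.54 × 10⁻⁵ = 4.606 × 10⁻⁴, so Δρ ≈ 0.4717 kg m⁻³.
N² = (g/ρ₀)·Δρ/Δz = g·(Δρ/ρ₀)/Δz = 9.81 × 4.606 × 10⁻⁴ / 87 = 5.1937 × 10⁻⁵ s⁻².
N = √(5.1937 × 10⁻⁵) = 7.2067 × 10⁻³ rad s⁻¹ → T = 2π/N = 871.85 s = 14.531 min ≈ 14.5 min.

14.5 min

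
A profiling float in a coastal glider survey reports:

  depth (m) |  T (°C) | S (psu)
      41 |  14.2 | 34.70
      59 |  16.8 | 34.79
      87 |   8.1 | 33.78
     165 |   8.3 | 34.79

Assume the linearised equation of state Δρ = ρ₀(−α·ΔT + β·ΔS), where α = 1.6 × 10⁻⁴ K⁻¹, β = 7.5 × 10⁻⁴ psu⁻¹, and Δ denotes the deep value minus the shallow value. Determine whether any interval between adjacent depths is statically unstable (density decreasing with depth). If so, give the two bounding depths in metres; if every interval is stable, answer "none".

Evaluate Δρ/ρ₀ = −αΔT + βΔS across each adjacent pair:
  41–59 m: −αΔT+βΔS = −(1.6 × 10⁻⁴)(+2.6)+(7.5 × 10⁻⁴)(+0.09) = -3.5 × 10⁻⁴ → UNSTABLE
  59–87 m: −αΔT+βΔS = −(1.6 × 10⁻⁴)(-8.7)+(7.5 × 10⁻⁴)(-1.01) = 6.3 × 10⁻⁴ → stable
  87–165 m: −αΔT+βΔS = −(1.6 × 10⁻⁴)(+0.2)+(7.5 × 10⁻⁴)(+1.01) = 7.3 × 10⁻⁴ → stable
The 41–59 m interval has Δρ < 0: lighter water underlies denser water.

41–59 m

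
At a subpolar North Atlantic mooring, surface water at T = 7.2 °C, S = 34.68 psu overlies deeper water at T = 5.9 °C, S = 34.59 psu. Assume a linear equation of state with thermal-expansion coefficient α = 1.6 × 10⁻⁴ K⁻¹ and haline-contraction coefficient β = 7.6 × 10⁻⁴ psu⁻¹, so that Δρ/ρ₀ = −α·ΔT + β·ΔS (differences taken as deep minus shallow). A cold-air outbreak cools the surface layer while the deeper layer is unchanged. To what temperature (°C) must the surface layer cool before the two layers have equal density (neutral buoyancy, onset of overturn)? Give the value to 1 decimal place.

Neutral buoyancy requires Δρ = 0, i.e. −α(T_deep − T_surf′) + β(S_deep − S_surf) = 0.
T_surf′ = T_deep − (β/α)·ΔS = 5.9 − (7.6 × 10⁻⁴/1.6 × 10⁻⁴)·(-0.09) = 6.328 °C.
Cooling required: 7.2 − (6.328) = 0.872 °C.

6.3 °C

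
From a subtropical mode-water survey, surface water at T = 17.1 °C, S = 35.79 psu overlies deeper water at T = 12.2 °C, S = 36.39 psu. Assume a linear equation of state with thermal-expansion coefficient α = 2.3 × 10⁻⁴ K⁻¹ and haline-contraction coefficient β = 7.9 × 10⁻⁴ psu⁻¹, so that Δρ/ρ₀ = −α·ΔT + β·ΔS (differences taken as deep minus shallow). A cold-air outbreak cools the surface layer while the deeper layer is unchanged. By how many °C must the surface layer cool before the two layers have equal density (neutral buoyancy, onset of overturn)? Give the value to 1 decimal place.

7.0 °C

Neutral buoyancy requires Δρ = 0, i.e. −α(T_deep − T_surf′) + β(S_deep − S_surf) = 0.
T_surf′ = T_deep − (β/α)·ΔS = 12.2 − (7.9 × 10⁻⁴/2.3 × 10⁻⁴)·(+0.60) = 10.139 °C.
Cooling required: 17.1 − (10.139) = 6.961 °C.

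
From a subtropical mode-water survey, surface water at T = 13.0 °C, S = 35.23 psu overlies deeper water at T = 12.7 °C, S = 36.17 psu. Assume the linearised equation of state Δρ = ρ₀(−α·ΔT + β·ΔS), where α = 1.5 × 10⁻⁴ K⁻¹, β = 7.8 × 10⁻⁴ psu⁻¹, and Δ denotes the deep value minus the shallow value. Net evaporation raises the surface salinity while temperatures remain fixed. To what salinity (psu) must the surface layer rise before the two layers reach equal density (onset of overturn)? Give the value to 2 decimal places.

36.23 psu

Neutral buoyancy requires −α(T_deep − T_surf) + β(S_deep − S_surf′) = 0.
S_surf′ = S_deep − (α/β)·ΔT = 36.17 − (1.5 × 10⁻⁴/7.8 × 10⁻⁴)·(-0.3) = 36.2277 psu.
Increase required: 36.2277 − 35.23 = 0.9977 psu.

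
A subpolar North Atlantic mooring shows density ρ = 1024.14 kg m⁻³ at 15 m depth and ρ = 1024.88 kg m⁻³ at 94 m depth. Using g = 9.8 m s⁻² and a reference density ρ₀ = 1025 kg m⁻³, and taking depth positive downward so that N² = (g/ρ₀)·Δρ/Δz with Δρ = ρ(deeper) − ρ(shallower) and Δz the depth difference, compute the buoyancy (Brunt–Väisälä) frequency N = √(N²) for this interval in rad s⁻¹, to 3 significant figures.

9.46 × 10⁻³ rad s⁻¹

Δρ = 1024.88 − 1024.14 = 0.74 kg m⁻³ over Δz = 94 − 15 = 79 m.
N² = (9.8/1025) × (0.74/79) = 8.9559 × 10⁻⁵ s⁻².
N = √(8.9559 × 10⁻⁵) = 9.4636 × 10⁻³ rad s⁻¹ ≈ 9.46 × 10⁻³ rad s⁻¹.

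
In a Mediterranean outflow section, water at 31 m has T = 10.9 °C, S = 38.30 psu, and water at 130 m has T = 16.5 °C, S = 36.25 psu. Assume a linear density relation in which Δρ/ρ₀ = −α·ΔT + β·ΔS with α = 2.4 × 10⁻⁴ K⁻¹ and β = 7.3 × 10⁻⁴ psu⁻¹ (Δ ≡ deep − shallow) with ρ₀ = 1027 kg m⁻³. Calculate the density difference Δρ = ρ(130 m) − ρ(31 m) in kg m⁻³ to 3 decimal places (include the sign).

ΔT = +5.6 K, ΔS = -2.05 psu (deep − shallow).
Δρ/ρ₀ = −(2.4 × 10⁻⁴)(+5.6) + (7.3 × 10⁻⁴)(-2.05) = -2.8405 × 10⁻³.
Δρ = 1027 × (-2.8405 × 10⁻³) = -2.917 kg m⁻³.
Negative Δρ: lighter below, statically unstable.

-2.917 kg m⁻³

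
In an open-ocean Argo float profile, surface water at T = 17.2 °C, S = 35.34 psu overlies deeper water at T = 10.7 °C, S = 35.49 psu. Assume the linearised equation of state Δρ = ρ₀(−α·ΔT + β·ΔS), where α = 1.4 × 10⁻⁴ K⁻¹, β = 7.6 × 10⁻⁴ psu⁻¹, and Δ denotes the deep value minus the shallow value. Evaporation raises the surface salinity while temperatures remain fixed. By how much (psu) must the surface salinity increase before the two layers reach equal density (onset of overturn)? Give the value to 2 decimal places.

1.35 psu

Neutral buoyancy requires −α(T_deep − T_surf) + β(S_deep − S_surf′) = 0.
S_surf′ = S_deep − (α/β)·ΔT = 35.49 − (1.4 × 10⁻⁴/7.6 × 10⁻⁴)·(-6.5) = 36.6874 psu.
Increase required: 36.6874 − 35.34 = 1.3474 psu.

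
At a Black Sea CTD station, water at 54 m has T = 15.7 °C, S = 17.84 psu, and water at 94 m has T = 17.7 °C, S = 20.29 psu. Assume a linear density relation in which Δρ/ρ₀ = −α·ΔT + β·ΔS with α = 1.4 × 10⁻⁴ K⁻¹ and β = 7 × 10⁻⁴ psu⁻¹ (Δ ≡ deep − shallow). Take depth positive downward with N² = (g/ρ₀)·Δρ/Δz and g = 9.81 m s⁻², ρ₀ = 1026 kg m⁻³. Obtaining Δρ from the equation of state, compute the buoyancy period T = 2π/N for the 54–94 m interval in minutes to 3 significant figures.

ΔT = +2.0 K, ΔS = +2.45 psu (deep − shallow).
Δρ/ρ₀ = −αΔT + βΔS = -2.80 × 10⁻⁴ + 1.715 × 10⁻³ = 1.435 × 10⁻³, so Δρ ≈ 1.472 kg m⁻³.
N² = (g/ρ₀)·Δρ/Δz = g·(Δρ/ρ₀)/Δz = 9.81 × 1.435 × 10⁻³ / 40 = 3.5193 × 10⁻⁴ s⁻².
N = √(3.5193 × 10⁻⁴) = 0.018760 rad s⁻¹ → T = 2π/N = 334.92 s = 5.5820 min ≈ 5.58 min.

5.58 min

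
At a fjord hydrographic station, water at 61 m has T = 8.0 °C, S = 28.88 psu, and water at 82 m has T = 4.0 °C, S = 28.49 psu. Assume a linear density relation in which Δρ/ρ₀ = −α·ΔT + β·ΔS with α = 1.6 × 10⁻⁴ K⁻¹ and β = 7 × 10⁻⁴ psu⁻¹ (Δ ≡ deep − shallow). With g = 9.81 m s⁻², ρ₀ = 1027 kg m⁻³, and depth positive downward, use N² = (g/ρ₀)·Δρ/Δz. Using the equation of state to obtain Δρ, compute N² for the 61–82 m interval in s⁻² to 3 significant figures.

ΔT = -4.0 K, ΔS = -0.39 psu (deep − shallow).
Δρ/ρ₀ = −αΔT + βΔS = 6.40 × 10⁻⁴ − 2.73 × 10⁻⁴ = 3.67 × 10⁻⁴, so Δρ ≈ 0.3769 kg m⁻³.
N² = (g/ρ₀)·Δρ/Δz = g·(Δρ/ρ₀)/Δz = 9.81 × 3.67 × 10⁻⁴ / 21 = 1.7144 × 10⁻⁴ s⁻² ≈ 1.71 × 10⁻⁴ s⁻².

1.71 × 10⁻⁴ s⁻²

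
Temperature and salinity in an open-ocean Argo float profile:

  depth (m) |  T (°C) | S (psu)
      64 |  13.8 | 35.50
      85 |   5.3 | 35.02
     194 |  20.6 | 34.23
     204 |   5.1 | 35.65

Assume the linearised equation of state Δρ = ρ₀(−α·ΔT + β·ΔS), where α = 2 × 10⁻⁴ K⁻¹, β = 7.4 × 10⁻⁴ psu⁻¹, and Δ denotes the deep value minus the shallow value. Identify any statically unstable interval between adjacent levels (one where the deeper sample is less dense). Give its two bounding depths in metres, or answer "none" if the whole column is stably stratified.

85–194 m

Evaluate Δρ/ρ₀ = −αΔT + βΔS across each adjacent pair:
  64–85 m: −αΔT+βΔS = −(2 × 10⁻⁴)(-8.5)+(7.4 × 10⁻⁴)(-0.48) = 1.3 × 10⁻³ → stable
  85–194 m: −αΔT+βΔS = −(2 × 10⁻⁴)(+15.3)+(7.4 × 10⁻⁴)(-0.79) = -3.6 × 10⁻³ → UNSTABLE
  194–204 m: −αΔT+βΔS = −(2 × 10⁻⁴)(-15.5)+(7.4 × 10⁻⁴)(+1.42) = 4.2 × 10⁻³ → stable
The 85–194 m interval has Δρ < 0: lighter water underlies denser water.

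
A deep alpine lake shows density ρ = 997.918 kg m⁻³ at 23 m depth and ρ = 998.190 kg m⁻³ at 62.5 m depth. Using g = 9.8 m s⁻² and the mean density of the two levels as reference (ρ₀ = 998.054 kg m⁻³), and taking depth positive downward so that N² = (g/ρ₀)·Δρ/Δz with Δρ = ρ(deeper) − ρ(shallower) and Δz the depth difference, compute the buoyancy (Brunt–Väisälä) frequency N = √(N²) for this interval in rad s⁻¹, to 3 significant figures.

8.22 × 10⁻³ rad s⁻¹

Δρ = 998.190 − 997.918 = 0.272 kg m⁻³ over Δz = 62.5 − 23 = 39.5 m.
N² = (9.8/998.054) × (0.272/39.5) = 6.7615 × 10⁻⁵ s⁻².
N = √(6.7615 × 10⁻⁵) = 8.2228 × 10⁻³ rad s⁻¹ ≈ 8.22 × 10⁻³ rad s⁻¹.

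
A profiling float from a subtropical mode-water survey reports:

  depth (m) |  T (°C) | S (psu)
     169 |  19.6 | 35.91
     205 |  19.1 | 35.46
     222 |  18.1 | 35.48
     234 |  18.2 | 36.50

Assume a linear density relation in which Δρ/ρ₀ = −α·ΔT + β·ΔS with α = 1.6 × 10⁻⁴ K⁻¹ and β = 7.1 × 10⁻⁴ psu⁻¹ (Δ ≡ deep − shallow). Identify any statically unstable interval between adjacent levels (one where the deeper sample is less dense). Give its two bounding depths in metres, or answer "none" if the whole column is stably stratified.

Evaluate Δρ/ρ₀ = −αΔT + βΔS across each adjacent pair:
  169–205 m: −αΔT+βΔS = −(1.6 × 10⁻⁴)(-0.5)+(7.1 × 10⁻⁴)(-0.45) = -2.4 × 10⁻⁴ → UNSTABLE
  205–222 m: −αΔT+βΔS = −(1.6 × 10⁻⁴)(-1.0)+(7.1 × 10⁻⁴)(+0.02) = 1.7 × 10⁻⁴ → stable
  222–234 m: −αΔT+βΔS = −(1.6 × 10⁻⁴)(+0.1)+(7.1 × 10⁻⁴)(+1.02) = 7.1 × 10⁻⁴ → stable
The 169–205 m interval has Δρ < 0: lighter water underlies denser water.

169–205 m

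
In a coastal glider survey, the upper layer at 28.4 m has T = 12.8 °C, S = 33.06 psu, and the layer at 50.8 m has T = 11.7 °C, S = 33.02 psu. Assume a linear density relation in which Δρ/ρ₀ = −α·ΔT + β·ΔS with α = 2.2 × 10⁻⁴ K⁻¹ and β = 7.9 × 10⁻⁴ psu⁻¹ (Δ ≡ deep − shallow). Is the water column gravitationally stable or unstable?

ΔT = 11.7 − 12.8 = -1.1 K and ΔS = 33.02 − 33.06 = -0.04 psu (deep − shallow).
−αΔT = 2.42 × 10⁻⁴; βΔS = -3.16 × 10⁻⁵; sum Δρ/ρ₀ = 2.104 × 10⁻⁴.
Δρ/ρ₀ > 0, so Δρ > 0: deeper water is denser → statically stable.

stable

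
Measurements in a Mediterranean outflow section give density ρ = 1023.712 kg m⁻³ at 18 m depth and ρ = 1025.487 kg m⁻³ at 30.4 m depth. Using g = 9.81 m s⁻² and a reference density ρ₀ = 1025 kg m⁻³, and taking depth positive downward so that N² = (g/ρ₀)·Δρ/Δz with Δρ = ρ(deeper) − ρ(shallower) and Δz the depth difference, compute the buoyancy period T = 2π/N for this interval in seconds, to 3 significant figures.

170 s

Δρ = 1025.487 − 1023.712 = 1.775 kg m⁻³ over Δz = 30.4 − 18 = 12.4 m.
N² = (9.81/1025) × (1.775/12.4) = 1.3700 × 10⁻³ s⁻².
N = √(1.3700 × 10⁻³) = 0.037014 rad s⁻¹, so T = 2π/N = 169.75 s ≈ 170 s.
Since Δρ > 0 the layer is stably stratified.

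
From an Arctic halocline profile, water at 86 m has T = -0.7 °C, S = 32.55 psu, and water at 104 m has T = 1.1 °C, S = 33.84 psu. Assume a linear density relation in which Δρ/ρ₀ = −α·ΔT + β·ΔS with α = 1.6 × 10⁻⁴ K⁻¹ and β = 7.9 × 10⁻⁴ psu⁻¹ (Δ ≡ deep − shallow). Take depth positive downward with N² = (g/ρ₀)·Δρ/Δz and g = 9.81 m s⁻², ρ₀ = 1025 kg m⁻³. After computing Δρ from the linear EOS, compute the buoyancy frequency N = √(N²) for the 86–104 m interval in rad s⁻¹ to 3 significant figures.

0.0200 rad s⁻¹

ΔT = +1.8 K, ΔS = +1.29 psu (deep − shallow).
Δρ/ρ₀ = −αΔT + βΔS = -2.88 × 10⁻⁴ + 1.0191 × 10⁻³ = 7.311 × 10⁻⁴, so Δρ ≈ 0.7494 kg m⁻³.
N² = (g/ρ₀)·Δρ/Δz = g·(Δρ/ρ₀)/Δz = 9.81 × 7.311 × 10⁻⁴ / 18 = 3.9845 × 10⁻⁴ s⁻².
N = √(3.9845 × 10⁻⁴) = 0.019961 rad s⁻¹ ≈ 0.0200 rad s⁻¹.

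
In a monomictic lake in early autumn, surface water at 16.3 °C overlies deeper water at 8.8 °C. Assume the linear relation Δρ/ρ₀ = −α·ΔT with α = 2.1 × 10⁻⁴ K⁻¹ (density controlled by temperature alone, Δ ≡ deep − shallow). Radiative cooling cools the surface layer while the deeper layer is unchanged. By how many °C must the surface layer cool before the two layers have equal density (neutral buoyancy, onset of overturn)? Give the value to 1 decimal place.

7.5 °C

With temperature the only control, equal density requires T_surf′ = T_deep.
T_surf′ = 8.8 °C.
Cooling required: 16.3 − 8.8 = 7.5 °C.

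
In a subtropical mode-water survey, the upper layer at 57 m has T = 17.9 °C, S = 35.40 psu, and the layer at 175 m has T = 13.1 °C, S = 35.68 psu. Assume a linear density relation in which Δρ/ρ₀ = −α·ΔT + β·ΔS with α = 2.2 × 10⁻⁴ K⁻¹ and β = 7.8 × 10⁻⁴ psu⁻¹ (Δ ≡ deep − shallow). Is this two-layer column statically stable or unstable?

ΔT = 13.1 − 17.9 = -4.8 K and ΔS = 35.68 − 35.40 = +0.28 psu (deep − shallow).
−αΔT = 1.056 × 10⁻³; βΔS = 2.184 × 10⁻⁴; sum Δρ/ρ₀ = 1.2744 × 10⁻³.
Δρ/ρ₀ > 0, so Δρ > 0: deeper water is denser → statically stable.

stable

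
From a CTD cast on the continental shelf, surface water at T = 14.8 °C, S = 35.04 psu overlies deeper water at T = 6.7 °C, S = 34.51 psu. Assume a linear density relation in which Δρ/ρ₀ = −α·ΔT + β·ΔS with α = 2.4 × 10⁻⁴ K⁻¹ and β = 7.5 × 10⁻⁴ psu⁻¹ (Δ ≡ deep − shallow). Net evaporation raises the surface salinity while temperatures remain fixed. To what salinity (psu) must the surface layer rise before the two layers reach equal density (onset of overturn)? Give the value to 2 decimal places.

37.10 psu

Neutral buoyancy requires −α(T_deep − T_surf) + β(S_deep − S_surf′) = 0.
S_surf′ = S_deep − (α/β)·ΔT = 34.51 − (2.4 × 10⁻⁴/7.5 × 10⁻⁴)·(-8.1) = 37.1020 psu.
Increase required: 37.1020 − 35.04 = 2.0620 psu.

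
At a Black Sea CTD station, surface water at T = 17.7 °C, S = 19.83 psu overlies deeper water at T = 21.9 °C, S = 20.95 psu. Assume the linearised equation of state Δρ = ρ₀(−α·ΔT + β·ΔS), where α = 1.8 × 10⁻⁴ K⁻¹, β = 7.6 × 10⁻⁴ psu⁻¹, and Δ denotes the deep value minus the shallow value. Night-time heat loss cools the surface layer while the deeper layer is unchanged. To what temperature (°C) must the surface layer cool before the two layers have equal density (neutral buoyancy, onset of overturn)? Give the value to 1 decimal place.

Neutral buoyancy requires Δρ = 0, i.e. −α(T_deep − T_surf′) + β(S_deep − S_surf) = 0.
T_surf′ = T_deep − (β/α)·ΔS = 21.9 − (7.6 × 10⁻⁴/1.8 × 10⁻⁴)·(+1.12) = 17.171 °C.
Cooling required: 17.7 − (17.171) = 0.529 °C.

17.2 °C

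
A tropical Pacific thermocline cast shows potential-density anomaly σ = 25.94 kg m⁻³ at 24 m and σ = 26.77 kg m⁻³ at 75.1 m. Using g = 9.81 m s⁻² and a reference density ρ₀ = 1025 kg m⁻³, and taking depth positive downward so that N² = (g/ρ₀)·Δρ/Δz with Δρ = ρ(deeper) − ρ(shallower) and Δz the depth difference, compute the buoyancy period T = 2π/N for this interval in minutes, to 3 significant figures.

Δρ = 1026.77 − 1025.94 = 0.83 kg m⁻³ over Δz = 75.1 − 24 = 51.1 m.
N² = (9.81/1025) × (0.83/51.1) = 1.5545 × 10⁻⁴ s⁻².
N = √(1.5545 × 10⁻⁴) = 0.012468 rad s⁻¹, so T = 2π/N = 503.94 s = 8.3990 min ≈ 8.40 min.

8.40 min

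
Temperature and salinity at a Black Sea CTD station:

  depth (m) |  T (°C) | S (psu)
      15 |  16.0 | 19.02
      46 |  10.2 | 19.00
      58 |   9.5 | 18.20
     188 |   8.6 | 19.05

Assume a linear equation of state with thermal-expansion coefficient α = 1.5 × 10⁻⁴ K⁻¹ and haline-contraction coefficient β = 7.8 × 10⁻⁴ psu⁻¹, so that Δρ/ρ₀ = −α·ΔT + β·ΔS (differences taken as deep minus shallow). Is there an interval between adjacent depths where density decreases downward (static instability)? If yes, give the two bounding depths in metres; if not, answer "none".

Evaluate Δρ/ρ₀ = −αΔT + βΔS across each adjacent pair:
  15–46 m: −αΔT+βΔS = −(1.5 × 10⁻⁴)(-5.8)+(7.8 × 10⁻⁴)(-0.02) = 8.5 × 10⁻⁴ → stable
  46–58 m: −αΔT+βΔS = −(1.5 × 10⁻⁴)(-0.7)+(7.8 × 10⁻⁴)(-0.80) = -5.2 × 10⁻⁴ → UNSTABLE
  58–188 m: −αΔT+βΔS = −(1.5 × 10⁻⁴)(-0.9)+(7.8 × 10⁻⁴)(+0.85) = 8.0 × 10⁻⁴ → stable
The 46–58 m interval has Δρ < 0: lighter water underlies denser water.

46–58 m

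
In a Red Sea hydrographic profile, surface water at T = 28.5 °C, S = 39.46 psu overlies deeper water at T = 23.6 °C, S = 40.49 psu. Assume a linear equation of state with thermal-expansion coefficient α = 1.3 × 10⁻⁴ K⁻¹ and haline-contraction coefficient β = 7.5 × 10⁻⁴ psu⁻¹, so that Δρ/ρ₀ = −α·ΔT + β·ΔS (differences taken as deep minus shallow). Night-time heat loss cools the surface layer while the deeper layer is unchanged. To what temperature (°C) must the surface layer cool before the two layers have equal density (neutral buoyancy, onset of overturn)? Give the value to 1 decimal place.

Neutral buoyancy requires Δρ = 0, i.e. −α(T_deep − T_surf′) + β(S_deep − S_surf) = 0.
T_surf′ = T_deep − (β/α)·ΔS = 23.6 − (7.5 × 10⁻⁴/1.3 × 10⁻⁴)·(+1.03) = 17.658 °C.
Cooling required: 28.5 − (17.658) = 10.842 °C.

17.7 °C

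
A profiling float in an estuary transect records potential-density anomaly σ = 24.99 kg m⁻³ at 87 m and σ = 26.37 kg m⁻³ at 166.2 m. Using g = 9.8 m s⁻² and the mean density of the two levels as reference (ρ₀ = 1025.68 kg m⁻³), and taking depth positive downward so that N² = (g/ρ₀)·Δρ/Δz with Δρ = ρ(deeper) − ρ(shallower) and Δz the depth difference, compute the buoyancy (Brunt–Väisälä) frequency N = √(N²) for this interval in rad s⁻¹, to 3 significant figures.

0.0129 rad s⁻¹

Δρ = 1026.37 − 1024.99 = 1.38 kg m⁻³ over Δz = 166.2 − 87 = 79.2 m.
N² = (9.8/1025.68) × (1.38/79.2) = 1.6648 × 10⁻⁴ s⁻².
N = √(1.6648 × 10⁻⁴) = 0.012903 rad s⁻¹ ≈ 0.0129 rad s⁻¹.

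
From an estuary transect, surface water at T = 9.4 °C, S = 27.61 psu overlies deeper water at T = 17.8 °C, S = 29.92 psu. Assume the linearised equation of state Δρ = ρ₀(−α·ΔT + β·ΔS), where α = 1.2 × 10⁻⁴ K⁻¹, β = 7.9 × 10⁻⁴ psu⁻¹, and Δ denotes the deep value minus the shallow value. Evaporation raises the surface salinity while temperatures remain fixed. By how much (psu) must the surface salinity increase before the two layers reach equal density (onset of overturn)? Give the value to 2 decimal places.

Neutral buoyancy requires −α(T_deep − T_surf) + β(S_deep − S_surf′) = 0.
S_surf′ = S_deep − (α/β)·ΔT = 29.92 − (1.2 × 10⁻⁴/7.9 × 10⁻⁴)·(+8.4) = 28.6441 psu.
Increase required: 28.6441 − 27.61 = 1.0341 psu.

1.03 psu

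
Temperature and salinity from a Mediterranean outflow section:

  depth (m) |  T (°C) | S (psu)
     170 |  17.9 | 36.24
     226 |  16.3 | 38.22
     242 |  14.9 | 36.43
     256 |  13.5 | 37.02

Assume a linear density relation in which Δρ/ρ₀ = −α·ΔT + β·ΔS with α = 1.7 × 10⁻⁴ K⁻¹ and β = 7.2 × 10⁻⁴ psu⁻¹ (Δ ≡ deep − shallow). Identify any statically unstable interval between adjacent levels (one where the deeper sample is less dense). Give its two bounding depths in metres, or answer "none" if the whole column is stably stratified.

Evaluate Δρ/ρ₀ = −αΔT + βΔS across each adjacent pair:
  170–226 m: −αΔT+βΔS = −(1.7 × 10⁻⁴)(-1.6)+(7.2 × 10⁻⁴)(+1.98) = 1.7 × 10⁻³ → stable
  226–242 m: −αΔT+βΔS = −(1.7 × 10⁻⁴)(-1.4)+(7.2 × 10⁻⁴)(-1.79) = -1.1 × 10⁻³ → UNSTABLE
  242–256 m: −αΔT+βΔS = −(1.7 × 10⁻⁴)(-1.4)+(7.2 × 10⁻⁴)(+0.59) = 6.6 × 10⁻⁴ → stable
The 226–242 m interval has Δρ < 0: lighter water underlies denser water.

226–242 m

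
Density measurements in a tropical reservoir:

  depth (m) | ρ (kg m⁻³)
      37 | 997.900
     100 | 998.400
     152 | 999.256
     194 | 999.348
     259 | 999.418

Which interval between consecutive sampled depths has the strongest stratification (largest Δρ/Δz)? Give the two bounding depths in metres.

100–152 m

Compute the density gradient over each adjacent pair:
  37–100 m: Δρ/Δz = 0.500/63 = 7.9 × 10⁻³ kg m⁻⁴
  100–152 m: Δρ/Δz = 0.856/52 = 0.016 kg m⁻⁴
  152–194 m: Δρ/Δz = 0.092/42 = 2.2 × 10⁻³ kg m⁻⁴
  194–259 m: Δρ/Δz = 0.070/65 = 1.1 × 10⁻³ kg m⁻⁴
The largest gradient is in the 100–152 m interval — the pycnocline.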